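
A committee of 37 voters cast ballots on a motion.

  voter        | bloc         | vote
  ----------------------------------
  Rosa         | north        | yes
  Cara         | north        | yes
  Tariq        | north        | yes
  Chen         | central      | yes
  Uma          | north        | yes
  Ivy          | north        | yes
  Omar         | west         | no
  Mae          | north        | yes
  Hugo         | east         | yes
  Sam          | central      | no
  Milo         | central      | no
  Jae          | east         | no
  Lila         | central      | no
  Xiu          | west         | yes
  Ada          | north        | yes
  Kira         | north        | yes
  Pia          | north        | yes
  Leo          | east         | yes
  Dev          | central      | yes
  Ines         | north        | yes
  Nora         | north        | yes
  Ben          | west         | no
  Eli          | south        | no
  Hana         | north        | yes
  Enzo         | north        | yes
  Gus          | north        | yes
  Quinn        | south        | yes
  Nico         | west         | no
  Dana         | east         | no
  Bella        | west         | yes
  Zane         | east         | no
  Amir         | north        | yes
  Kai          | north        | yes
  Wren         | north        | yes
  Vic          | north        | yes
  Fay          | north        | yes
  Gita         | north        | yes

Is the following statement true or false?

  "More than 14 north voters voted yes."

The determiner here denotes the relation: |A ∩ B| > 14.
|A| = 20, |A ∩ B| = 20, |A ∖ B| = 0.
|A ∩ B| = 20, so the statement is true.

True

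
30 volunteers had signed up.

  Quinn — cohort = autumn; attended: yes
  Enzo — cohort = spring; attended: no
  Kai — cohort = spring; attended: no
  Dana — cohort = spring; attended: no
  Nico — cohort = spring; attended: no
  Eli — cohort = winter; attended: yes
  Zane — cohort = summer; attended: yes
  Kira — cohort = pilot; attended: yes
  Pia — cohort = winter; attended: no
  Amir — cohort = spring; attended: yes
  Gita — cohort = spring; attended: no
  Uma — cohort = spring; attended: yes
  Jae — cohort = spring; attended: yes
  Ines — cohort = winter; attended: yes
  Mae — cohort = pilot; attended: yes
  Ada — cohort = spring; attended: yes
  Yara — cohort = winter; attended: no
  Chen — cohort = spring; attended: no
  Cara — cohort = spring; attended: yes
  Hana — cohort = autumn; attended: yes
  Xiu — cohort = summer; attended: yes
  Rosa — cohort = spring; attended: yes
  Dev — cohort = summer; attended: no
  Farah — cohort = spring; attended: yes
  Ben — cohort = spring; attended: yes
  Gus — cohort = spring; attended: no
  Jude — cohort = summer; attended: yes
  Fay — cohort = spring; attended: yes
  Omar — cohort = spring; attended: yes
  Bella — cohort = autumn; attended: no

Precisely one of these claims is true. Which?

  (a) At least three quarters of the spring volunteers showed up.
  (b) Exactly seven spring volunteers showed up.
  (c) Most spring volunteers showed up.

|A| = 17, |A ∩ B| = 10, |A ∖ B| = 7.
(a) requires |A ∩ B| / |A| ≥ 3/4: false.
(b) requires |A ∩ B| = 7: false.
(c) requires |A ∩ B| > |A ∖ B|: true.

(c)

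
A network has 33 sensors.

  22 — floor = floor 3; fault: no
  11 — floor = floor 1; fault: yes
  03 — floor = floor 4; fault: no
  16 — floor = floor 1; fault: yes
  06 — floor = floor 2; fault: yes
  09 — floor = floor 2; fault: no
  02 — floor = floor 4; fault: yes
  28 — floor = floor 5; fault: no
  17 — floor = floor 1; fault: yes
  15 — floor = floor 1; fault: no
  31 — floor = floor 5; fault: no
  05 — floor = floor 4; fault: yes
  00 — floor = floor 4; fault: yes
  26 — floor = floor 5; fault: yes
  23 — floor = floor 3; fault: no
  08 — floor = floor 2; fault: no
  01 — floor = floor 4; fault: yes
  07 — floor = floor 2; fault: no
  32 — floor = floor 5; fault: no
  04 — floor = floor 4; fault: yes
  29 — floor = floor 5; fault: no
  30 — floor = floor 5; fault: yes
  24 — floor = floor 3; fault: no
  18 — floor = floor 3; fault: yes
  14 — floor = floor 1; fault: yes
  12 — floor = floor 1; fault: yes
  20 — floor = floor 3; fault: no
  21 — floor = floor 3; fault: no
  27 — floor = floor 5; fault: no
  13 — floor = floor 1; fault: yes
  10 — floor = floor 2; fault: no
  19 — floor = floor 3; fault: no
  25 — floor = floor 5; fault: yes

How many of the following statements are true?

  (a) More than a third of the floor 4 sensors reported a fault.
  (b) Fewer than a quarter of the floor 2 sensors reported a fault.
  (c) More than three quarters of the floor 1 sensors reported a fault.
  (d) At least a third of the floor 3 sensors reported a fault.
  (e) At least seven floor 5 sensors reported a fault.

3

(a) floor 4: |A| = 6, |A ∩ B| = 5; needs |A ∩ B| / |A| > 1/3 — true.
(b) floor 2: |A| = 5, |A ∩ B| = 1; needs |A ∩ B| / |A| < 1/4 — true.
(c) floor 1: |A| = 7, |A ∩ B| = 6; needs |A ∩ B| / |A| > 3/4 — true.
(d) floor 3: |A| = 7, |A ∩ B| = 1; needs |A ∩ B| / |A| ≥ 1/3 — false.
(e) floor 5: |A| = 8, |A ∩ B| = 3; needs |A ∩ B| ≥ 7 — false.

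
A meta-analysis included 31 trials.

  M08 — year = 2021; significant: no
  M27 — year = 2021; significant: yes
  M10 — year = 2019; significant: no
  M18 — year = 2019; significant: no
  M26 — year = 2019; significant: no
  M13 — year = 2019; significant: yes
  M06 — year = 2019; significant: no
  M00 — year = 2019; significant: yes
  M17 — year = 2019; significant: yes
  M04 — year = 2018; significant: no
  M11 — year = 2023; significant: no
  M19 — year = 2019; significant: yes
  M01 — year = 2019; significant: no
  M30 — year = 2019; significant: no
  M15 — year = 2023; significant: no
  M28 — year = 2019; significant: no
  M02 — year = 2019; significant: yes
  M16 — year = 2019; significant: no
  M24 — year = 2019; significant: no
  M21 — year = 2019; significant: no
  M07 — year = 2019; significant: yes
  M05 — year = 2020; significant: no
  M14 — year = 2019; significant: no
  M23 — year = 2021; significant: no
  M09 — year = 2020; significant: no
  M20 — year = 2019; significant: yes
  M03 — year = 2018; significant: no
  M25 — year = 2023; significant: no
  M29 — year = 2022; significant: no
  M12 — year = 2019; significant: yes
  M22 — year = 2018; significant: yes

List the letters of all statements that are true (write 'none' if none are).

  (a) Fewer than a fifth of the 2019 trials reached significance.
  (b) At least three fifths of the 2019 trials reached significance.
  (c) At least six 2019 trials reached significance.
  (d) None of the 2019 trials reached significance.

|A| = 19, |A ∩ B| = 8, |A ∖ B| = 11.
(a) |A ∩ B| / |A| < 1/5: fails.
(b) |A ∩ B| / |A| ≥ 3/5: fails.
(c) |A ∩ B| ≥ 6: holds.
(d) A ∩ B = ∅ (|A ∩ B| = 0): fails.

(c)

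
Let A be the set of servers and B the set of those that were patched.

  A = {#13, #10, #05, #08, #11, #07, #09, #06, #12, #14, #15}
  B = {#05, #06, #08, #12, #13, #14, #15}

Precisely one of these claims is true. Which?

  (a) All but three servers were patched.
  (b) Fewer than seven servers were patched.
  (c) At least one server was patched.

|A| = 11, |A ∩ B| = 7, |A ∖ B| = 4.
(a) requires |A ∖ B| = 3: false.
(b) requires |A ∩ B| < 7: false.
(c) requires A ∩ B ≠ ∅ (|A ∩ B| ≥ 1): true.

(c)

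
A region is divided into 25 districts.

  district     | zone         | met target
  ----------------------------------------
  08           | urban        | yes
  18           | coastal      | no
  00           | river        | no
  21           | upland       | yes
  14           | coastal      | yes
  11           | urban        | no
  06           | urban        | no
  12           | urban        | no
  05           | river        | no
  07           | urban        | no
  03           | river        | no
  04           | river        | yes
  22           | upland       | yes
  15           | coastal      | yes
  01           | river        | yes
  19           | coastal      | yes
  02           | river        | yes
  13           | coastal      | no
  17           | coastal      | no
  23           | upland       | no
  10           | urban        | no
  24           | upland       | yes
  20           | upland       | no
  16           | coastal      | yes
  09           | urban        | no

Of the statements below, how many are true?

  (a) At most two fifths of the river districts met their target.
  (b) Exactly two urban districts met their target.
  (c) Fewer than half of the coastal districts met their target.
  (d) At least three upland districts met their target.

(a) river: |A| = 6, |A ∩ B| = 3; needs |A ∩ B| / |A| ≤ 2/5 — false.
(b) urban: |A| = 7, |A ∩ B| = 1; needs |A ∩ B| = 2 — false.
(c) coastal: |A| = 7, |A ∩ B| = 4; needs |A ∩ B| < |A ∖ B| — false.
(d) upland: |A| = 5, |A ∩ B| = 3; needs |A ∩ B| ≥ 3 — true.

1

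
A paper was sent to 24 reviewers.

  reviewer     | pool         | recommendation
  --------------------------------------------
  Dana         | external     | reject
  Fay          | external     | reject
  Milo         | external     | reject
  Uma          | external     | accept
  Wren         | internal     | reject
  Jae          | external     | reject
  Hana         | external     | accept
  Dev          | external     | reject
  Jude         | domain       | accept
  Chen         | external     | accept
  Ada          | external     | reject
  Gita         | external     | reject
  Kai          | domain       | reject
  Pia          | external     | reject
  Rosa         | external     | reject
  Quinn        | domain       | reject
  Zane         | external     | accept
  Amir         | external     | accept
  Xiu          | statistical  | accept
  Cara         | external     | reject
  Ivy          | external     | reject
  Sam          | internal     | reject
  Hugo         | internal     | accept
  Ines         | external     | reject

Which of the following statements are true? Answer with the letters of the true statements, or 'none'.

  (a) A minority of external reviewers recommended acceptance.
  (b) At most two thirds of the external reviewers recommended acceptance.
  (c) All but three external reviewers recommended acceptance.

|A| = 17, |A ∩ B| = 5, |A ∖ B| = 12.
(a) |A ∩ B| < |A ∖ B|: holds.
(b) |A ∩ B| / |A| ≤ 2/3: holds.
(c) |A ∖ B| = 3: fails.

(a), (b)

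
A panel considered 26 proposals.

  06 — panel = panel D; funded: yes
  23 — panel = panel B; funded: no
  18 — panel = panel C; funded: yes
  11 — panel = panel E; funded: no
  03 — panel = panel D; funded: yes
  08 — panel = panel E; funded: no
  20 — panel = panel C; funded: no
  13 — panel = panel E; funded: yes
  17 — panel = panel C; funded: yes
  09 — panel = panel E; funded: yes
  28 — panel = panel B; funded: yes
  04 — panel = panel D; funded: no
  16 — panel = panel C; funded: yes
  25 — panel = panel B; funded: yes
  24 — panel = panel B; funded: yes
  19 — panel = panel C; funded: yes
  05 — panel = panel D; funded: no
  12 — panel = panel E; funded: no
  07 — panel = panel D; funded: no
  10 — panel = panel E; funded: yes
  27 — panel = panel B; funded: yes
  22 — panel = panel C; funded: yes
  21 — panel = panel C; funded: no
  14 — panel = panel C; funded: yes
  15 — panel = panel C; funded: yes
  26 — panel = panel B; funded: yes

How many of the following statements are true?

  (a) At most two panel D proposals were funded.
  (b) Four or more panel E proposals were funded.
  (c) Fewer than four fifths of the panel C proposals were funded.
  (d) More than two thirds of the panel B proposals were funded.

(a) panel D: |A| = 5, |A ∩ B| = 2; needs |A ∩ B| ≤ 2 — true.
(b) panel E: |A| = 6, |A ∩ B| = 3; needs |A ∩ B| ≥ 4 — false.
(c) panel C: |A| = 9, |A ∩ B| = 7; needs |A ∩ B| / |A| < 4/5 — true.
(d) panel B: |A| = 6, |A ∩ B| = 5; needs |A ∩ B| / |A| > 2/3 — true.

3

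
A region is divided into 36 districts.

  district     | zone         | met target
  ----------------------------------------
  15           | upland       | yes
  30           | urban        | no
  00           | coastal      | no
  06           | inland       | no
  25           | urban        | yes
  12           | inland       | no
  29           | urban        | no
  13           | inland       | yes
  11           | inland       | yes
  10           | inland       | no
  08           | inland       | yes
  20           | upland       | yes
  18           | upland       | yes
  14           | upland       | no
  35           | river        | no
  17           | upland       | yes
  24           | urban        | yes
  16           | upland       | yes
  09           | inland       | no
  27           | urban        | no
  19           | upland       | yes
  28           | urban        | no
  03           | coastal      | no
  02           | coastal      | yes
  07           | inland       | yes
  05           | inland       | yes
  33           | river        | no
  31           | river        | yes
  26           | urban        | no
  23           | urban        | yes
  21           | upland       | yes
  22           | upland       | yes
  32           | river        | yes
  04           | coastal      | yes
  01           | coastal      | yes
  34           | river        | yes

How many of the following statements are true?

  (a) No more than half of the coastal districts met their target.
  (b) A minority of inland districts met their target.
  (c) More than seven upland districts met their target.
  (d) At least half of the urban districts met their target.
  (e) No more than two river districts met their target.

(a) coastal: |A| = 5, |A ∩ B| = 3; needs |A ∩ B| ≤ |A ∖ B| — false.
(b) inland: |A| = 9, |A ∩ B| = 5; needs |A ∩ B| < |A ∖ B| — false.
(c) upland: |A| = 9, |A ∩ B| = 8; needs |A ∩ B| > 7 — true.
(d) urban: |A| = 8, |A ∩ B| = 3; needs |A ∩ B| ≥ |A ∖ B| — false.
(e) river: |A| = 5, |A ∩ B| = 3; needs |A ∩ B| ≤ 2 — false.

1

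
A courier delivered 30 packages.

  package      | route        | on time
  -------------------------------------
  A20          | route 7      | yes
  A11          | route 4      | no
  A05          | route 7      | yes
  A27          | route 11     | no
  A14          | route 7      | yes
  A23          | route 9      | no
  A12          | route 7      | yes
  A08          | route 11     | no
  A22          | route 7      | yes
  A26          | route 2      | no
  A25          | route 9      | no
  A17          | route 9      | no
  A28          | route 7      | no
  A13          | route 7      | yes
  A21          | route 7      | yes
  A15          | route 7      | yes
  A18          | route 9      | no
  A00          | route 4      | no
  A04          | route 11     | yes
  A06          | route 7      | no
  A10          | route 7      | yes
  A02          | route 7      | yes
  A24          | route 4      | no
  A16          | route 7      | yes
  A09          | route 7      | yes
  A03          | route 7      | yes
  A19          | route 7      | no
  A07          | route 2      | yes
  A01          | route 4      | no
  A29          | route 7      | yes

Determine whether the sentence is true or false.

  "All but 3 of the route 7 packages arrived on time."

Truth condition: |A ∖ B| = 3.
|A| = 17, |A ∩ B| = 14, |A ∖ B| = 3.
|A ∖ B| = 3, so the statement is true.

True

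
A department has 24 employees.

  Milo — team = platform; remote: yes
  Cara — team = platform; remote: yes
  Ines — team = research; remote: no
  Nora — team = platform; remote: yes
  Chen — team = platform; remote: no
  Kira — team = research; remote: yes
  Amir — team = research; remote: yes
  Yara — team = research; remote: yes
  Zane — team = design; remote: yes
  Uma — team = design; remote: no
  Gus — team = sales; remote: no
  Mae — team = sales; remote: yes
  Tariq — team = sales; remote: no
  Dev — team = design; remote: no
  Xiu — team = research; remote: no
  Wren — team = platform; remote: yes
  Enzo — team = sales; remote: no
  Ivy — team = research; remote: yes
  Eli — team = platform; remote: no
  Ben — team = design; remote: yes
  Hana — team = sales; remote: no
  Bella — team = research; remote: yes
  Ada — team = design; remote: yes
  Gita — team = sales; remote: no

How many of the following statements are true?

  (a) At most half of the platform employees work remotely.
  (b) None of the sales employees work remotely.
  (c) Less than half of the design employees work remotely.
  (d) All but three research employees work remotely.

0

(a) platform: |A| = 6, |A ∩ B| = 4; needs |A ∩ B| ≤ |A ∖ B| — false.
(b) sales: |A| = 6, |A ∩ B| = 1; needs A ∩ B = ∅ (|A ∩ B| = 0) — false.
(c) design: |A| = 5, |A ∩ B| = 3; needs |A ∩ B| < |A ∖ B| — false.
(d) research: |A| = 7, |A ∩ B| = 5; needs |A ∖ B| = 3 — false.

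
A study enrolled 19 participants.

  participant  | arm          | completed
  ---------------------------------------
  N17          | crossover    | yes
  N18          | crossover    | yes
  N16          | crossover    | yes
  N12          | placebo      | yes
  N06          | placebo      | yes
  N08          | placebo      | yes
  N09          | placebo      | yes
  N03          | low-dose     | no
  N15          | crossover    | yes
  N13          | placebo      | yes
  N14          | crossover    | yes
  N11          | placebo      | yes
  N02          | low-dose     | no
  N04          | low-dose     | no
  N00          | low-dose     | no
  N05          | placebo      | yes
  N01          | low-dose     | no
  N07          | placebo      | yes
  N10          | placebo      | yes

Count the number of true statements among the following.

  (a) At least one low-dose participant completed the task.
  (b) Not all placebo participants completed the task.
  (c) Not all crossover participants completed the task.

(a) low-dose: |A| = 5, |A ∩ B| = 0; needs A ∩ B ≠ ∅ (|A ∩ B| ≥ 1) — false.
(b) placebo: |A| = 9, |A ∩ B| = 9; needs A ⊄ B (|A ∖ B| ≥ 1) — false.
(c) crossover: |A| = 5, |A ∩ B| = 5; needs A ⊄ B (|A ∖ B| ≥ 1) — false.

0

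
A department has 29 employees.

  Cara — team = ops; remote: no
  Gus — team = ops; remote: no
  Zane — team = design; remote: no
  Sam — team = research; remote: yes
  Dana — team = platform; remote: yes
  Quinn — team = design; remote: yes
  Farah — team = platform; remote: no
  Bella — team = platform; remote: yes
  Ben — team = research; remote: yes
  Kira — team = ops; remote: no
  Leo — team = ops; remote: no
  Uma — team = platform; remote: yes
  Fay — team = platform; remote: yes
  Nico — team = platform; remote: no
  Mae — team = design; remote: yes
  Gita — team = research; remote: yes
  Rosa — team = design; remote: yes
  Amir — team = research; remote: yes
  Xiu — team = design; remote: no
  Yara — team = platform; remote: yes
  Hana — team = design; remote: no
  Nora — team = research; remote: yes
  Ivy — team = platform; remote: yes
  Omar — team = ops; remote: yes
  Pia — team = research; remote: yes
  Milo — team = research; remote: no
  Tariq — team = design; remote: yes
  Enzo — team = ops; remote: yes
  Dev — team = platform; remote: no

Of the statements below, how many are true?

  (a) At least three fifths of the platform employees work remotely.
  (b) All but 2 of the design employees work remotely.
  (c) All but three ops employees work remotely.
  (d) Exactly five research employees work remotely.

1

(a) platform: |A| = 9, |A ∩ B| = 6; needs |A ∩ B| / |A| ≥ 3/5 — true.
(b) design: |A| = 7, |A ∩ B| = 4; needs |A ∖ B| = 2 — false.
(c) ops: |A| = 6, |A ∩ B| = 2; needs |A ∖ B| = 3 — false.
(d) research: |A| = 7, |A ∩ B| = 6; needs |A ∩ B| = 5 — false.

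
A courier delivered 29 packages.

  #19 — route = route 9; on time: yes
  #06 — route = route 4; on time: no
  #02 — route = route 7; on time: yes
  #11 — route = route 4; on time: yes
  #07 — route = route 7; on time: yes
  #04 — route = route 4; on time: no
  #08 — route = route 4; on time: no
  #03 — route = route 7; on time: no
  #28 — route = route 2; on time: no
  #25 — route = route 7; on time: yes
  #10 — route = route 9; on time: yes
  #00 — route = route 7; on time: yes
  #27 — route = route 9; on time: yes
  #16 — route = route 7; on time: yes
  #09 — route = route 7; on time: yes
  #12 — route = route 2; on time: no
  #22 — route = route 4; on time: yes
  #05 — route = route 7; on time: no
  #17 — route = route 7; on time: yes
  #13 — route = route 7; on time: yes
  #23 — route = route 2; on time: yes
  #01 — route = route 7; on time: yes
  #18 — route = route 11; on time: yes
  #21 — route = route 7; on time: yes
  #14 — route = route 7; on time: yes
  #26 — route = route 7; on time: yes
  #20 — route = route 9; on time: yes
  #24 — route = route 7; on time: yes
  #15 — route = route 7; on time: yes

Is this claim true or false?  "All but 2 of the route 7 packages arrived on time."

True

Truth condition: |A ∖ B| = 2.
|A| = 16, |A ∩ B| = 14, |A ∖ B| = 2.
|A ∖ B| = 2, so the statement is true.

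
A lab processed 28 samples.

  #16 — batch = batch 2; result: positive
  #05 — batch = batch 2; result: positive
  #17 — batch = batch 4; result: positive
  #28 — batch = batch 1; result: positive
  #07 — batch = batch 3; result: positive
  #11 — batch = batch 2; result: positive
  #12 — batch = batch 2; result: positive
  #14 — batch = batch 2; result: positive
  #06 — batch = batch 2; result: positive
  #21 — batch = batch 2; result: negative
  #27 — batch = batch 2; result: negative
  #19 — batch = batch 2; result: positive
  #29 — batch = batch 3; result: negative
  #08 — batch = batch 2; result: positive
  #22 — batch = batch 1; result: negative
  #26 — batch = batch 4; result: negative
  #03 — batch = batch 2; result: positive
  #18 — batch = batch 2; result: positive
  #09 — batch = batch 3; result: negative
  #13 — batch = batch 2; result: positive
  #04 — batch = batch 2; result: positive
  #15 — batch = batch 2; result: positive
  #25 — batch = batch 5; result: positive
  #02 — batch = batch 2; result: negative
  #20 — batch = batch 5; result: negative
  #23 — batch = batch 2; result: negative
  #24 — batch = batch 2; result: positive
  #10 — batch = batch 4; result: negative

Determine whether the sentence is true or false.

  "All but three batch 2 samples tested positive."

False

'All but three batch 2 samples tested positive' holds iff |A ∖ B| = 3.
|A| = 18, |A ∩ B| = 14, |A ∖ B| = 4.
|A ∖ B| = 4, so the statement is false.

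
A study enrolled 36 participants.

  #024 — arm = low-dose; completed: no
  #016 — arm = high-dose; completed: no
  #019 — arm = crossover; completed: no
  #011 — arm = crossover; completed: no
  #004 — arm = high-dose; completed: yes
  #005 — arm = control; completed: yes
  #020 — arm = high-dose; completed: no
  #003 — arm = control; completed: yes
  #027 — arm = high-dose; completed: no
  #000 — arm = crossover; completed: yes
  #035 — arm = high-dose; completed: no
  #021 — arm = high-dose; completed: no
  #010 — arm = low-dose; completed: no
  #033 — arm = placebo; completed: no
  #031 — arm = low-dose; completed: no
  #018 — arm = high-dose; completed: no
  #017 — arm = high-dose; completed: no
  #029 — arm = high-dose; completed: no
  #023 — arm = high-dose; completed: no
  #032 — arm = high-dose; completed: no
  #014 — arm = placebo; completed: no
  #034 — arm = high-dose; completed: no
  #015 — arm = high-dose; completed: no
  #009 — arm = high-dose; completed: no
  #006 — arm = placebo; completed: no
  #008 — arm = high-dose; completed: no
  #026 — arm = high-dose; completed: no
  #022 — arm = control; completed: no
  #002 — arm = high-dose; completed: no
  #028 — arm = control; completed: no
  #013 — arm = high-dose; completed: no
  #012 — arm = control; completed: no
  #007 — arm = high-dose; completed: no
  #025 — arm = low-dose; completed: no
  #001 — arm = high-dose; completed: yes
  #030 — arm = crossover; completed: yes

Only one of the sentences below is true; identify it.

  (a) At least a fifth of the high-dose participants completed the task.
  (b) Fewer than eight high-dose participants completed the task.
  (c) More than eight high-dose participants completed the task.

(b)

|A| = 20, |A ∩ B| = 2, |A ∖ B| = 18.
(a) requires |A ∩ B| / |A| ≥ 1/5: false.
(b) requires |A ∩ B| < 8: true.
(c) requires |A ∩ B| > 8: false.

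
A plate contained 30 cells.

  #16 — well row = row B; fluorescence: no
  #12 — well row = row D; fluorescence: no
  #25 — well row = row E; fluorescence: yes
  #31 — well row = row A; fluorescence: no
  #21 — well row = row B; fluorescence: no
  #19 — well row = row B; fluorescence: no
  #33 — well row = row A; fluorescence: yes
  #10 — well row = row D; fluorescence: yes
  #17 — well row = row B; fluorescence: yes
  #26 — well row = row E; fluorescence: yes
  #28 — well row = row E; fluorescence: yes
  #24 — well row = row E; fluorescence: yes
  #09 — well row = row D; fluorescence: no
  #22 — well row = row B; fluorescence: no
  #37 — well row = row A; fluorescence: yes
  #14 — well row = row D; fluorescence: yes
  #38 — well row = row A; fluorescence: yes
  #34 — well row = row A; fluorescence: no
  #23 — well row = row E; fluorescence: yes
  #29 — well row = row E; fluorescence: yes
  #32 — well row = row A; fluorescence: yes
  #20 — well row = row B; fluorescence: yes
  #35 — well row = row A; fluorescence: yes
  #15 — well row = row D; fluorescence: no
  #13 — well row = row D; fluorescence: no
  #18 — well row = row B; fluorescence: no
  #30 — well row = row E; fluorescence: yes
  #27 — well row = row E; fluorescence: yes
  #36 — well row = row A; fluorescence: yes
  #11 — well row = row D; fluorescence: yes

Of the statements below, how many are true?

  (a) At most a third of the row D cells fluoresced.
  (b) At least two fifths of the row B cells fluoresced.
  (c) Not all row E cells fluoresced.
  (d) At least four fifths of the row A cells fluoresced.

(a) row D: |A| = 7, |A ∩ B| = 3; needs |A ∩ B| / |A| ≤ 1/3 — false.
(b) row B: |A| = 7, |A ∩ B| = 2; needs |A ∩ B| / |A| ≥ 2/5 — false.
(c) row E: |A| = 8, |A ∩ B| = 8; needs A ⊄ B (|A ∖ B| ≥ 1) — false.
(d) row A: |A| = 8, |A ∩ B| = 6; needs |A ∩ B| / |A| ≥ 4/5 — false.

0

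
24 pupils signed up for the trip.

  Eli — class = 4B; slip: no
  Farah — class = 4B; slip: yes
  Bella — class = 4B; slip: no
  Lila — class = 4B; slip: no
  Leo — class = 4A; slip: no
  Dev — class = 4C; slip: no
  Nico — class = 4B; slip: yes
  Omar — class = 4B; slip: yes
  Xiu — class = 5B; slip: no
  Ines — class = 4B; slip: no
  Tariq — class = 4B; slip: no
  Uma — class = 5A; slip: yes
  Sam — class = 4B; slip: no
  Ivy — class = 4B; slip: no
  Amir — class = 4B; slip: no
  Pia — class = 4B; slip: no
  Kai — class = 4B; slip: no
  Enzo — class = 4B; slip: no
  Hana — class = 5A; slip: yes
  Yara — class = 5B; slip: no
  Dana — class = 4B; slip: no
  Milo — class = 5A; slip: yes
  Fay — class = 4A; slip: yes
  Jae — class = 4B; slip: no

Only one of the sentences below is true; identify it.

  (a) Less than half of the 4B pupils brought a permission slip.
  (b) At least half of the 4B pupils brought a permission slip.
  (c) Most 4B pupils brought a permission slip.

(a)

|A| = 16, |A ∩ B| = 3, |A ∖ B| = 13.
(a) requires |A ∩ B| < |A ∖ B|: true.
(b) requires |A ∩ B| ≥ |A ∖ B|: false.
(c) requires |A ∩ B| > |A ∖ B|: false.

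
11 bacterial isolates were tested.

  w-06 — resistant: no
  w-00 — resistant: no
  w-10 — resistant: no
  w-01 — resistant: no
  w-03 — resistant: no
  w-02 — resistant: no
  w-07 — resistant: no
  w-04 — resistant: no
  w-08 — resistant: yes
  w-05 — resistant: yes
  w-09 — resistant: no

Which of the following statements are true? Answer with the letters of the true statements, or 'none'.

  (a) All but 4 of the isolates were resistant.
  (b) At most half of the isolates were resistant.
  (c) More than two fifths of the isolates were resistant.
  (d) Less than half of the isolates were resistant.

(b), (d)

|A| = 11, |A ∩ B| = 2, |A ∖ B| = 9.
(a) |A ∖ B| = 4: fails.
(b) |A ∩ B| ≤ |A ∖ B|: holds.
(c) |A ∩ B| / |A| > 2/5: fails.
(d) |A ∩ B| < |A ∖ B|: holds.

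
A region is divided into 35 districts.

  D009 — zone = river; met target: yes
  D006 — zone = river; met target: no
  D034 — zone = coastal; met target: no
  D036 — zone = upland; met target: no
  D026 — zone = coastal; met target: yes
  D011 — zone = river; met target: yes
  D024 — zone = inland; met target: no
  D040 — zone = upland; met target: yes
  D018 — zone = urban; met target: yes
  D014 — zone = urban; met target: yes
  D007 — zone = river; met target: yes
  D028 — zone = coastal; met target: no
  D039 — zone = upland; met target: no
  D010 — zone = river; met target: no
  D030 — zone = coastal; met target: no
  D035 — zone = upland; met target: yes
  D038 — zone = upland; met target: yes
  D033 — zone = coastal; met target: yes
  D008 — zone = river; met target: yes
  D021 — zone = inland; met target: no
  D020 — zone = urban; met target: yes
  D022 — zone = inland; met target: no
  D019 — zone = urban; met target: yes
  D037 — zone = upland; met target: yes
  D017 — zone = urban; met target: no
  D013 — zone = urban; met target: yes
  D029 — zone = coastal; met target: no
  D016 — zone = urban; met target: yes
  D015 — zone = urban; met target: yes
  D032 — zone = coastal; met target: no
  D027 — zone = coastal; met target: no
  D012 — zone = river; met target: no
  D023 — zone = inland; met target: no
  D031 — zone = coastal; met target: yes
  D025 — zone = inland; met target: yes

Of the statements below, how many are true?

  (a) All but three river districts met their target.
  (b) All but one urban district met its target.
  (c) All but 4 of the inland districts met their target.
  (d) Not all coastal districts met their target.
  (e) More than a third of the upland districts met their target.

5

(a) river: |A| = 7, |A ∩ B| = 4; needs |A ∖ B| = 3 — true.
(b) urban: |A| = 8, |A ∩ B| = 7; needs |A ∖ B| = 1 — true.
(c) inland: |A| = 5, |A ∩ B| = 1; needs |A ∖ B| = 4 — true.
(d) coastal: |A| = 9, |A ∩ B| = 3; needs A ⊄ B (|A ∖ B| ≥ 1) — true.
(e) upland: |A| = 6, |A ∩ B| = 4; needs |A ∩ B| / |A| > 1/3 — true.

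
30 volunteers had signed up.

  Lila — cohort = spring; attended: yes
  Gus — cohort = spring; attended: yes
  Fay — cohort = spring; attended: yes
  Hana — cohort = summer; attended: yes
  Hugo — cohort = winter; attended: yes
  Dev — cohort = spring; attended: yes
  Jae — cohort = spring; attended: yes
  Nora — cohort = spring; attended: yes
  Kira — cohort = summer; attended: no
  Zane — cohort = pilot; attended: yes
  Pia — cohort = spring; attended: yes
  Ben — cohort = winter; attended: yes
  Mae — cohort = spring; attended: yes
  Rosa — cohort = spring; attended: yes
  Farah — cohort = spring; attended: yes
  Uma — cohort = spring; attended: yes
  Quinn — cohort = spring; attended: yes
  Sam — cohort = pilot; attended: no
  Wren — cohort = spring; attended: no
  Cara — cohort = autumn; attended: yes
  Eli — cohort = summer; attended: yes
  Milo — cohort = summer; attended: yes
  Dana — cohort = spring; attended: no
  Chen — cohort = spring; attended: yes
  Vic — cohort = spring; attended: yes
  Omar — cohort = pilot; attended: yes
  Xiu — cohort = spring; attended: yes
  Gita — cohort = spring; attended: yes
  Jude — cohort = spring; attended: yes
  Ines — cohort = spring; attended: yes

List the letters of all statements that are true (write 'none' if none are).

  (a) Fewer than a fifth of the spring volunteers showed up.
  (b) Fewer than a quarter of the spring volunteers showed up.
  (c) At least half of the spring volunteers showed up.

|A| = 20, |A ∩ B| = 18, |A ∖ B| = 2.
(a) |A ∩ B| / |A| < 1/5: fails.
(b) |A ∩ B| / |A| < 1/4: fails.
(c) |A ∩ B| ≥ |A ∖ B|: holds.

(c)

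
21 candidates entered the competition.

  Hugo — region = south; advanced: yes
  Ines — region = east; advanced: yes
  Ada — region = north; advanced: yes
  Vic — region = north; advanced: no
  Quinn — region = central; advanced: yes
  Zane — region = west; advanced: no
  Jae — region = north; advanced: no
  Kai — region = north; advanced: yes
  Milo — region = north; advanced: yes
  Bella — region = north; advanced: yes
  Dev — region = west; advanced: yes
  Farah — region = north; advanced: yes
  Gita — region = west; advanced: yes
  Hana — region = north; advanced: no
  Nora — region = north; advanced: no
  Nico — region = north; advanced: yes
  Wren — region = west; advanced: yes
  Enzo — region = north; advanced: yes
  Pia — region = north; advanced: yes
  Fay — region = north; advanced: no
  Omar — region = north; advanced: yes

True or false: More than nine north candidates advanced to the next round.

Truth condition: |A ∩ B| > 9.
A (the restrictor) = {Ada, Vic, Jae, Kai, Milo, Bella, Farah, Hana, Nora, Nico, Enzo, Pia, Fay, Omar}, |A| = 14.
A ∩ B = {Ada, Kai, Milo, Bella, Farah, Nico, Enzo, Pia, Omar}, so |A ∩ B| = 9.
|A ∩ B| = 9, so the statement is false.

False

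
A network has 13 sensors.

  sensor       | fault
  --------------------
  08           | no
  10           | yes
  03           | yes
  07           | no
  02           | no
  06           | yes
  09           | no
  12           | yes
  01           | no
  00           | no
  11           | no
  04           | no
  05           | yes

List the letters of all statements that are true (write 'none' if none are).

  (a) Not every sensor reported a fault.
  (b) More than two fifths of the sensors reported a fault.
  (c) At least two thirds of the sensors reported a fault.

|A| = 13, |A ∩ B| = 5, |A ∖ B| = 8.
(a) A ⊄ B (|A ∖ B| ≥ 1): holds.
(b) |A ∩ B| / |A| > 2/5: fails.
(c) |A ∩ B| / |A| ≥ 2/3: fails.

(a)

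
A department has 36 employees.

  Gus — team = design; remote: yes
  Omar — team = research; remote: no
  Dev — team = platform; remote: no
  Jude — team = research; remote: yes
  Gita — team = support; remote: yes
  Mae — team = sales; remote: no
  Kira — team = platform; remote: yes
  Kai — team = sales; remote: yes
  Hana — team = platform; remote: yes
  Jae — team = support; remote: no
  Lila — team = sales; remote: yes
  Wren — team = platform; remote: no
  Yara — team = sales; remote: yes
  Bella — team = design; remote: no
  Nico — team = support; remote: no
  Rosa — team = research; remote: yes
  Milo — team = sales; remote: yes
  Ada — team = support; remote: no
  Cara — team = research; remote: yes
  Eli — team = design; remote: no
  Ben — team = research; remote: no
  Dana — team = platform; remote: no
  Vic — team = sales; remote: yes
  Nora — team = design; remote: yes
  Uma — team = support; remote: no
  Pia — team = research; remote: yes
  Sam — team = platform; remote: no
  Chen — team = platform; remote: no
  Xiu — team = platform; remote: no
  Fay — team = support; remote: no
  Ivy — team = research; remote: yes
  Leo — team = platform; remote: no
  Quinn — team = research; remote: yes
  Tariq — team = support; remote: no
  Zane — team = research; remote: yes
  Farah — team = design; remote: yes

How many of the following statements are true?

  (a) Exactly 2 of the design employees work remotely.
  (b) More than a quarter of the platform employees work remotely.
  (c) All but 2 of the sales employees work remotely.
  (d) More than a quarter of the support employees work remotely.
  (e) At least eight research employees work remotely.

0

(a) design: |A| = 5, |A ∩ B| = 3; needs |A ∩ B| = 2 — false.
(b) platform: |A| = 9, |A ∩ B| = 2; needs |A ∩ B| / |A| > 1/4 — false.
(c) sales: |A| = 6, |A ∩ B| = 5; needs |A ∖ B| = 2 — false.
(d) support: |A| = 7, |A ∩ B| = 1; needs |A ∩ B| / |A| > 1/4 — false.
(e) research: |A| = 9, |A ∩ B| = 7; needs |A ∩ B| ≥ 8 — false.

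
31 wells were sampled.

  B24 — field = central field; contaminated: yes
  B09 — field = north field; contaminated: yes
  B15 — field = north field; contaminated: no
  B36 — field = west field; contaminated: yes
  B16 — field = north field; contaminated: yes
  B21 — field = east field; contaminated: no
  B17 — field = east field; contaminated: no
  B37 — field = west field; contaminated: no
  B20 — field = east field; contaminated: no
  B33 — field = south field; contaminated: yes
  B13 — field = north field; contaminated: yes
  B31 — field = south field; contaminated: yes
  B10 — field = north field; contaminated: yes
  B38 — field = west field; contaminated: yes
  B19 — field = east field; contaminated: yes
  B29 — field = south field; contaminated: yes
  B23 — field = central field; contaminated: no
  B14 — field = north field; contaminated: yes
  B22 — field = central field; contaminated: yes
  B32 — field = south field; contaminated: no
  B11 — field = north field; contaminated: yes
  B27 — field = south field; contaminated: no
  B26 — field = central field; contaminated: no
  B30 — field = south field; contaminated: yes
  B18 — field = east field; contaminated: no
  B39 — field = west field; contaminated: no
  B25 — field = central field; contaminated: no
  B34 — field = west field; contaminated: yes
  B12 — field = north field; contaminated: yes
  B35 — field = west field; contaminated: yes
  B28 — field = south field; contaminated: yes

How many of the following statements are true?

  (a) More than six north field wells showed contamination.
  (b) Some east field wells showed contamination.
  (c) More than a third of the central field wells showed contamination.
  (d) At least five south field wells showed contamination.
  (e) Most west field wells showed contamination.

(a) north field: |A| = 8, |A ∩ B| = 7; needs |A ∩ B| > 6 — true.
(b) east field: |A| = 5, |A ∩ B| = 1; needs A ∩ B ≠ ∅ (|A ∩ B| ≥ 1) — true.
(c) central field: |A| = 5, |A ∩ B| = 2; needs |A ∩ B| / |A| > 1/3 — true.
(d) south field: |A| = 7, |A ∩ B| = 5; needs |A ∩ B| ≥ 5 — true.
(e) west field: |A| = 6, |A ∩ B| = 4; needs |A ∩ B| > |A ∖ B| — true.

5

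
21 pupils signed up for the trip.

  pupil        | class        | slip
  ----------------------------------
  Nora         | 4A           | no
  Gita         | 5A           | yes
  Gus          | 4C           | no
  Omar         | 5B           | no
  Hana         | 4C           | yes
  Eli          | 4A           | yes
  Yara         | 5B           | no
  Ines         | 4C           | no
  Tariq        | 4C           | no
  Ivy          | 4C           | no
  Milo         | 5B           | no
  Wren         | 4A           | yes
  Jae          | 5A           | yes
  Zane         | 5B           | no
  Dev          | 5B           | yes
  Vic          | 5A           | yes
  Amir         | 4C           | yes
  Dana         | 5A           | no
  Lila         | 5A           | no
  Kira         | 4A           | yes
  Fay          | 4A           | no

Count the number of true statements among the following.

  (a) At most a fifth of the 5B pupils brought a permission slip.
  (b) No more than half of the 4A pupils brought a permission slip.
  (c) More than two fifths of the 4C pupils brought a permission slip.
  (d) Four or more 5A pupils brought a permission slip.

(a) 5B: |A| = 5, |A ∩ B| = 1; needs |A ∩ B| / |A| ≤ 1/5 — true.
(b) 4A: |A| = 5, |A ∩ B| = 3; needs |A ∩ B| ≤ |A ∖ B| — false.
(c) 4C: |A| = 6, |A ∩ B| = 2; needs |A ∩ B| / |A| > 2/5 — false.
(d) 5A: |A| = 5, |A ∩ B| = 3; needs |A ∩ B| ≥ 4 — false.

1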